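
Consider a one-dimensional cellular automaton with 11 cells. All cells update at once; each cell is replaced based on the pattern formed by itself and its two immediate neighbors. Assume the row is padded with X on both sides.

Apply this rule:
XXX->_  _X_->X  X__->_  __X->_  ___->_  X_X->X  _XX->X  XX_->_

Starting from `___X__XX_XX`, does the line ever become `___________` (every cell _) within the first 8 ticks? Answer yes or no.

___X__X_XX_
___X__XXX_X
___X__X__XX
___X__X__X_
___X__X__XX  (repeats tick 3; period 2)
tick 8: ___X__X__X_
tick 8 is ___X__X__X_, still not uniform _

no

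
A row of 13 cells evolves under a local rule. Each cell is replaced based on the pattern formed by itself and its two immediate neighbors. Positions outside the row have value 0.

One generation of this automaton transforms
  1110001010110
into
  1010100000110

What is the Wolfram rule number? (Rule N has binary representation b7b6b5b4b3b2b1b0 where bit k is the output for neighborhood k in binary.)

73

position 1: 111 → 0  (bit 7 = 0)
position 2: 110 → 1  (bit 6 = 1)
position 7: 101 → 0  (bit 5 = 0)
position 3: 100 → 0  (bit 4 = 0)
position 0: 011 → 1  (bit 3 = 1)
position 6: 010 → 0  (bit 2 = 0)
position 5: 001 → 0  (bit 1 = 0)
position 4: 000 → 1  (bit 0 = 1)
bits b7..b0 = 01001001 = 73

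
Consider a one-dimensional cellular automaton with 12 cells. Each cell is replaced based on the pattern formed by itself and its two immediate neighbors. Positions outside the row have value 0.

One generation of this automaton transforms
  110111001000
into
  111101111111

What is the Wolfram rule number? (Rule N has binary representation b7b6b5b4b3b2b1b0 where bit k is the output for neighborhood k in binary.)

127

position 4: 111 → 0  (bit 7 = 0)
position 1: 110 → 1  (bit 6 = 1)
position 2: 101 → 1  (bit 5 = 1)
position 6: 100 → 1  (bit 4 = 1)
position 0: 011 → 1  (bit 3 = 1)
position 8: 010 → 1  (bit 2 = 1)
position 7: 001 → 1  (bit 1 = 1)
position 10: 000 → 1  (bit 0 = 1)
bits b7..b0 = 01111111 = 127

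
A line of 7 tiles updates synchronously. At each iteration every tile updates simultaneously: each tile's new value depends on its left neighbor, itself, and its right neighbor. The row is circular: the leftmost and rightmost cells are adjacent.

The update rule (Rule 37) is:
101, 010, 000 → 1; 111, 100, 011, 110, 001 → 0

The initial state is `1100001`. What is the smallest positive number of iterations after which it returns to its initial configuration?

2

iteration 1: 0001100
iteration 2: 1100001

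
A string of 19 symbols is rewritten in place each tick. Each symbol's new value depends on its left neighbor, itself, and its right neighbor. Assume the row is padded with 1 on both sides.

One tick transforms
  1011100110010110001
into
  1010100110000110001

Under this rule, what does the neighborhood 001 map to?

0

At position 6 the neighborhood is 001; the next row has 0 there.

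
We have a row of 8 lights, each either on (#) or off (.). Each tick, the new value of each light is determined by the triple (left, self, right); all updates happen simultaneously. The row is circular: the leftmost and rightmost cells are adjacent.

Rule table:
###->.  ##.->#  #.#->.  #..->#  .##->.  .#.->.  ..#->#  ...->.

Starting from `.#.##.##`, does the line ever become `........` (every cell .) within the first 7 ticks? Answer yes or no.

no

tick 1: ....#..#
tick 2: #..#.##.
tick 3: .##...#.
tick 4: #.##.#.#
tick 5: #..#....
tick 6: .##.#..#
tick 7: ..#..##.
tick 7 is ..#..##., still not uniform .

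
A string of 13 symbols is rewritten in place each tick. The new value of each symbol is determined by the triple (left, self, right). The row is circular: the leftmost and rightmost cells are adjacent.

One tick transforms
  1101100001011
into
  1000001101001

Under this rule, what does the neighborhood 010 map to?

1

At position 9 the neighborhood is 010; the next row has 1 there.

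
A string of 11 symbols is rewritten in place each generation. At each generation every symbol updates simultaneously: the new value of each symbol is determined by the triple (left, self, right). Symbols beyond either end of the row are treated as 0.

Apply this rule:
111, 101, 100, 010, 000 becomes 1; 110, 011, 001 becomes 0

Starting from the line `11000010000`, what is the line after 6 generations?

11001011001

generation 1: 00111011111
generation 2: 10010101110
generation 3: 11011110101
generation 4: 00101101111
generation 5: 10110010110
generation 6: 11001011001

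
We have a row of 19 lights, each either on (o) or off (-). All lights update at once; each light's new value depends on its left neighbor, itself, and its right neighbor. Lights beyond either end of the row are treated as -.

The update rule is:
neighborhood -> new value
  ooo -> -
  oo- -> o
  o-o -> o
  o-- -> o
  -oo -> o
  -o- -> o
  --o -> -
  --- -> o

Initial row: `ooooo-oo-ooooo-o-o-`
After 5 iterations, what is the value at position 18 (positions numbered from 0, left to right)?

o---oooooo---oooooo
ooo-o----ooo-o----o
o-oooooo-o-oooooo-o
ooo----ooooo----ooo
o-oooo-o---oooo-o-o
position 18 holds o

o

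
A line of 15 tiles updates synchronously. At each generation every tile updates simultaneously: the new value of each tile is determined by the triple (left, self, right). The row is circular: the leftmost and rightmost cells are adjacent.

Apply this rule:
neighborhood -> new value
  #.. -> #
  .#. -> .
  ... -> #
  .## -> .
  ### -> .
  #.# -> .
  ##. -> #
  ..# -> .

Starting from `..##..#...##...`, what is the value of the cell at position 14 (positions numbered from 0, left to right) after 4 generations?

#..##..##..####
##..##..##.....
.##..##..#####.
..##..##.....##
position 14 holds #

#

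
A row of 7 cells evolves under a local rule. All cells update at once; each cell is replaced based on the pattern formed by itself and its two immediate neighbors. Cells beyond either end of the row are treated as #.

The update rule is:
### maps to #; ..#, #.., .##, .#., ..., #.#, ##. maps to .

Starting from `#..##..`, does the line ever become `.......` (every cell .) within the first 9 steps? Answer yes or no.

step 1: .......
all cells are . at step 1

yes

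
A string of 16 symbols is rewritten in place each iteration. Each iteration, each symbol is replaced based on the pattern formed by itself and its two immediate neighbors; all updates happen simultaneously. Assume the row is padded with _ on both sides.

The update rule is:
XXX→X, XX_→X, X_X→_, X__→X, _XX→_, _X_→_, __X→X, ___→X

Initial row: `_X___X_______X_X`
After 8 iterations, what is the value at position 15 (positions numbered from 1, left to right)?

X

X_XXX_XXXXXXX___
___XX__XXXXXXXXX
XXX_XXX_XXXXXXXX
_XX__XX__XXXXXXX
X_XXX_XXX_XXXXXX
___XX__XX__XXXXX
XXX_XXX_XXX_XXXX
_XX__XX__XX__XXX
position 15 holds X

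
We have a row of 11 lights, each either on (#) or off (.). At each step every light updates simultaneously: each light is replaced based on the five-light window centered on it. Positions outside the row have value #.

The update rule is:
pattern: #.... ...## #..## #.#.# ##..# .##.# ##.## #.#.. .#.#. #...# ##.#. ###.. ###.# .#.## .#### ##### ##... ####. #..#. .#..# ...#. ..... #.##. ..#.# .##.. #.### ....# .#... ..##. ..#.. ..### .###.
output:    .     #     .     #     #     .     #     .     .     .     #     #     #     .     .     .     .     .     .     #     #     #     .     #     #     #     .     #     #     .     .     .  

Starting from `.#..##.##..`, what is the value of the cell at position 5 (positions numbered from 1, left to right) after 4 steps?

#

#.#.#.#.##.
###.#.#...#
..###..#.#.
#...##.#.#.
position 5 holds #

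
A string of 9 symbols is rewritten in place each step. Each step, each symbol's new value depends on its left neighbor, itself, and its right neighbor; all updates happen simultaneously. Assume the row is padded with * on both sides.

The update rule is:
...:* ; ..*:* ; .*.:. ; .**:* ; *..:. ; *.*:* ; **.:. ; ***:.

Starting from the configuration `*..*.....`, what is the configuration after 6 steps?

step 1: ..*..****
step 2: .*..**...
step 3: *..**..**
step 4: ..**..**.
step 5: .**..**.*
step 6: **..**.**

**..**.**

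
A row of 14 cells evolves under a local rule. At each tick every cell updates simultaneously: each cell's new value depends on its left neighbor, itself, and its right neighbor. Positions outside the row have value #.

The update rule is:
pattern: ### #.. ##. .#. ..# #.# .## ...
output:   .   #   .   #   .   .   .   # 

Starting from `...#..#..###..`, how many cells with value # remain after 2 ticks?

4

##.##.##....#.
........###.#.
count of #: 4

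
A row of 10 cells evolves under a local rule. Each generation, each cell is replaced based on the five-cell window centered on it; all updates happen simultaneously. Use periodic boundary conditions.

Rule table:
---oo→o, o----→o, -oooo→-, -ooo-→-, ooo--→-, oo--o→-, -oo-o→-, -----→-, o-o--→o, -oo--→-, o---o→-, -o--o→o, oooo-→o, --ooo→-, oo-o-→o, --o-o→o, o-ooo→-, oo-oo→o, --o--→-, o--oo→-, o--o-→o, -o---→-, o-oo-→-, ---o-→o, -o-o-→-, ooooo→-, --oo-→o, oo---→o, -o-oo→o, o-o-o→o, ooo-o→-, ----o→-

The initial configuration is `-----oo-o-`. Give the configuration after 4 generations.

o---oo-oo-
o--oo-o--o
---o-ooo-o
--ooo---oo

--ooo---oo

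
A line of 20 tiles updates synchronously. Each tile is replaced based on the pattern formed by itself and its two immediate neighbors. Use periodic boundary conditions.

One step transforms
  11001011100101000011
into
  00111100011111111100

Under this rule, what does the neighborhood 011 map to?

0

At position 6 the neighborhood is 011; the next row has 0 there.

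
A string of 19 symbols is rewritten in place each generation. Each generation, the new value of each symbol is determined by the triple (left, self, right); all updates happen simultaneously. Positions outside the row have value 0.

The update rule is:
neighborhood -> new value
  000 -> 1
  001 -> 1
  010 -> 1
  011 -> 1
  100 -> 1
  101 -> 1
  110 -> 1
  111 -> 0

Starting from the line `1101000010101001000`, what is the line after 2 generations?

1111111111111111111
1000000000000000001

1000000000000000001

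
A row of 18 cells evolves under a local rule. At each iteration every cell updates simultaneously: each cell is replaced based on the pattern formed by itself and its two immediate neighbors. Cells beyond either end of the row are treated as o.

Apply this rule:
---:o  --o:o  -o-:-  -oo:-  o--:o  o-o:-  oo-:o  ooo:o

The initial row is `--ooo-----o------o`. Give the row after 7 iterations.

oooooooo-ooooooo--

oo-ooooooo-oooooo-
oo--oooooo--ooooo-
oooo-ooooooo-oooo-
oooo--oooooo--ooo-
oooooo-ooooooo-oo-
oooooo--oooooo--o-
oooooooo-ooooooo--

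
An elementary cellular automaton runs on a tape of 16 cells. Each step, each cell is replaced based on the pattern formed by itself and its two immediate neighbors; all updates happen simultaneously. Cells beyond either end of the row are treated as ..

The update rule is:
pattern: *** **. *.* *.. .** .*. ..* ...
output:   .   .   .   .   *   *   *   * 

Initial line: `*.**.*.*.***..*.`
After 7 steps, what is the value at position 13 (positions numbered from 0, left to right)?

*

step 1: *.*..*.*.*...**.
step 2: *.*.**.*.*.***..
step 3: *.*.*..*.*.*...*
step 4: *.*.*.**.*.*.***
step 5: *.*.*.*..*.*.*..
step 6: *.*.*.*.**.*.*.*
step 7: *.*.*.*.*..*.*.*
position 13 holds *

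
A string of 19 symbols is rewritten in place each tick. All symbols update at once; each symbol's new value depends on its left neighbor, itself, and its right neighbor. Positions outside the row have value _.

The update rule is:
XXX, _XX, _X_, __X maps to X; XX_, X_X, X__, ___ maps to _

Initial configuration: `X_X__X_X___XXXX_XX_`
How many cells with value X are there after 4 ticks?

tick 1: X_X_XX_X__XXXX__X__
tick 2: X_X_X__X_XXXX__XX__
tick 3: X_X_X_XX_XXX__XX___
tick 4: X_X_X_X__XX__XX____
count of X: 8

8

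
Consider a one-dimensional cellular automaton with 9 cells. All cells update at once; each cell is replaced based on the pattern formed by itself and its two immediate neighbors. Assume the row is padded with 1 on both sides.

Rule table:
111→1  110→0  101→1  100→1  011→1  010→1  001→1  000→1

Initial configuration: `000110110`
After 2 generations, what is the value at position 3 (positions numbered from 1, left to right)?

111101101
111011011
position 3 holds 1

1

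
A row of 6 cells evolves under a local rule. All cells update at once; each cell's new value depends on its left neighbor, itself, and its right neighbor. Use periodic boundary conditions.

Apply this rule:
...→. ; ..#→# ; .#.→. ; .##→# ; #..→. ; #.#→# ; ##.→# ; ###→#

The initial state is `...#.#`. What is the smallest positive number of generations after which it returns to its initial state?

generation 1: ..#.#.
generation 2: .#.#..
generation 3: #.#...
generation 4: .#...#
generation 5: #...#.
generation 6: ...#.#

6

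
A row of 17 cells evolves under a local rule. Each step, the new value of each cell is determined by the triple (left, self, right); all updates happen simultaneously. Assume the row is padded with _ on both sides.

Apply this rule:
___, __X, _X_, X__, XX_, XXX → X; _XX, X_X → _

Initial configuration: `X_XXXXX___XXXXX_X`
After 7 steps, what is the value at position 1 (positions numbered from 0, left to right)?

X

X__XXXXXXX_XXXX_X
XXX_XXXXXX__XXX_X
_XX__XXXXXXX_XX_X
X_XXX_XXXXXX__X_X
X__XX__XXXXXXXX_X
XXX_XXX_XXXXXXX_X
_XX__XX__XXXXXX_X
position 1 holds X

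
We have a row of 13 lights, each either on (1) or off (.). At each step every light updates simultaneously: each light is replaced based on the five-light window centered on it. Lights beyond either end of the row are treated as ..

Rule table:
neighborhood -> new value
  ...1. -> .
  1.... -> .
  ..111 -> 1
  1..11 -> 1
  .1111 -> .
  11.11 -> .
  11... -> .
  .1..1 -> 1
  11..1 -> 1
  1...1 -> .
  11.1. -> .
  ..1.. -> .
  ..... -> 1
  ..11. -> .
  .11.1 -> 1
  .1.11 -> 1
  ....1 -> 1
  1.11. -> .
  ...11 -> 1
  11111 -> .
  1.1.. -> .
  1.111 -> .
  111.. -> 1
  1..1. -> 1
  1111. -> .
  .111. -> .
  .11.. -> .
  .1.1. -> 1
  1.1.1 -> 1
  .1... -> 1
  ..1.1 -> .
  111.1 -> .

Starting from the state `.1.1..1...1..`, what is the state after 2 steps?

1..1.1..1...1

..1.11.1...1.
1..1.1..1...1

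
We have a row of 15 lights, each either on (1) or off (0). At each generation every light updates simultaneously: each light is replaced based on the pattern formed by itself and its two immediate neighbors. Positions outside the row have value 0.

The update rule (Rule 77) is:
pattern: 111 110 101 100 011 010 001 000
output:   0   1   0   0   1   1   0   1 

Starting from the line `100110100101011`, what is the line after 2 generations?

100110100101011

generation 1: 100110100101011  (fixed point — unchanged through generation 2)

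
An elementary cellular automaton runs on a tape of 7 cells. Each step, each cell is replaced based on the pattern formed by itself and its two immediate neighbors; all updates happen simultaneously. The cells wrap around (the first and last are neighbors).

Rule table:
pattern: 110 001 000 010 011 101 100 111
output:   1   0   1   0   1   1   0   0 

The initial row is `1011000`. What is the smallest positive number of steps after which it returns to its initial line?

0111010
0101100
0011101
0010110
1001110
0001011
0100111
1000101
1010011
1100010
1101001
0110001
1110100
1011000

14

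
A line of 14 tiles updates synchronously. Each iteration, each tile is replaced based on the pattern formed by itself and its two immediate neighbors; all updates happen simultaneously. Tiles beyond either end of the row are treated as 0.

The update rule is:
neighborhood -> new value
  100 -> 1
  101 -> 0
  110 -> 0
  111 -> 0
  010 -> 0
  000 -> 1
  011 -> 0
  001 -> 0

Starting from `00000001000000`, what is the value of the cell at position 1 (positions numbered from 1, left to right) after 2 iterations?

0

11111100111111
00000010000000
position 1 holds 0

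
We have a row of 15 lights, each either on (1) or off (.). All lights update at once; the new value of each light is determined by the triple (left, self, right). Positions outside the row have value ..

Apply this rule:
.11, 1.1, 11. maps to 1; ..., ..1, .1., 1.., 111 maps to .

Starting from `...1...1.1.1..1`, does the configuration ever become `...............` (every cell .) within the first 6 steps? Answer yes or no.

yes

........1.1....
.........1.....
...............
all cells are . at step 3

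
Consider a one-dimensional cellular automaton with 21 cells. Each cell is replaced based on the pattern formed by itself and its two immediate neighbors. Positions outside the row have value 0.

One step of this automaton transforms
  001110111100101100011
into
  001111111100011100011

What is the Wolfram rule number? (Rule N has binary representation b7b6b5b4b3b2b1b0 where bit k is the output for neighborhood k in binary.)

232

position 3: 111 → 1  (bit 7 = 1)
position 4: 110 → 1  (bit 6 = 1)
position 5: 101 → 1  (bit 5 = 1)
position 10: 100 → 0  (bit 4 = 0)
position 2: 011 → 1  (bit 3 = 1)
position 12: 010 → 0  (bit 2 = 0)
position 1: 001 → 0  (bit 1 = 0)
position 0: 000 → 0  (bit 0 = 0)
bits b7..b0 = 11101000 = 232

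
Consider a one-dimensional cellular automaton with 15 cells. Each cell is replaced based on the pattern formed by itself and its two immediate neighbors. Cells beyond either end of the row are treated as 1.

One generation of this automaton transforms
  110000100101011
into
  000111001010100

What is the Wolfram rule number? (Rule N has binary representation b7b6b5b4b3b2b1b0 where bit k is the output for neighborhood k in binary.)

35

position 0: 111 → 0  (bit 7 = 0)
position 1: 110 → 0  (bit 6 = 0)
position 10: 101 → 1  (bit 5 = 1)
position 2: 100 → 0  (bit 4 = 0)
position 13: 011 → 0  (bit 3 = 0)
position 6: 010 → 0  (bit 2 = 0)
position 5: 001 → 1  (bit 1 = 1)
position 3: 000 → 1  (bit 0 = 1)
bits b7..b0 = 00100011 = 35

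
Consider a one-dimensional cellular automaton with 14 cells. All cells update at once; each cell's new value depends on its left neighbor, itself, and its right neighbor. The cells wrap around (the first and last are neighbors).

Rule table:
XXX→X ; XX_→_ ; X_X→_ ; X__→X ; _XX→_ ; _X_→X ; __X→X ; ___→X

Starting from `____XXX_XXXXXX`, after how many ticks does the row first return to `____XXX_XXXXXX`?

tick 1: XXXX_X___XXXX_
tick 2: _XX__XXXX_XX__
tick 3: X__XX_XX____XX
tick 4: _XX_____XXXX_X
tick 5: ___XXXXX_XX__X
tick 6: XXX_XXX____XXX
tick 7: XX___X_XXXX_XX
tick 8: X_XXXX__XX___X
tick 9: ___XX_XX__XXX_
tick 10: XXX_____XX_X_X
tick 11: XX_XXXXX___X__
tick 12: ____XXX_XXXXXX

12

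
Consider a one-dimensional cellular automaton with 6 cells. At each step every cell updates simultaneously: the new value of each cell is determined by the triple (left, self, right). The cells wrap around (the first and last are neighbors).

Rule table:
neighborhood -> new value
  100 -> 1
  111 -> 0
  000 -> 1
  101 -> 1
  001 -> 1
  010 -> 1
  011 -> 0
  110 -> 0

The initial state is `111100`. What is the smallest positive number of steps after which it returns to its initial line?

2

000011
111100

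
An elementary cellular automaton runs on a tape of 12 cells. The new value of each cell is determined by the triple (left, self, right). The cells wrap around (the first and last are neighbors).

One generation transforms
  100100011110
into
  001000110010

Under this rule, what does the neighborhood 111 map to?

At position 8 the neighborhood is 111; the next row has 0 there.

0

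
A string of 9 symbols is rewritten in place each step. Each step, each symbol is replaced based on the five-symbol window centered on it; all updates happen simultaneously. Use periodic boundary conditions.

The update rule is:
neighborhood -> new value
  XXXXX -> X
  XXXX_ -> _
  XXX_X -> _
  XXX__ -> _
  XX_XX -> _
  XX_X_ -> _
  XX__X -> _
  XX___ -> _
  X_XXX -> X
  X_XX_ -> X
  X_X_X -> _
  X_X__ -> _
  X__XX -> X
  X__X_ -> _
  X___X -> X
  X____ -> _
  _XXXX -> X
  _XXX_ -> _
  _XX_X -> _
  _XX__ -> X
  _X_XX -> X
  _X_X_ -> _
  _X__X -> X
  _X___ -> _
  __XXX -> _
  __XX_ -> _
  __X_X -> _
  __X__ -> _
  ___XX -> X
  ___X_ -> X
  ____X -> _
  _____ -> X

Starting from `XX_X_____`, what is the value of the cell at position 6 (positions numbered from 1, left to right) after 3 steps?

______X_X
__XX_X___
_X______X
position 6 holds _

_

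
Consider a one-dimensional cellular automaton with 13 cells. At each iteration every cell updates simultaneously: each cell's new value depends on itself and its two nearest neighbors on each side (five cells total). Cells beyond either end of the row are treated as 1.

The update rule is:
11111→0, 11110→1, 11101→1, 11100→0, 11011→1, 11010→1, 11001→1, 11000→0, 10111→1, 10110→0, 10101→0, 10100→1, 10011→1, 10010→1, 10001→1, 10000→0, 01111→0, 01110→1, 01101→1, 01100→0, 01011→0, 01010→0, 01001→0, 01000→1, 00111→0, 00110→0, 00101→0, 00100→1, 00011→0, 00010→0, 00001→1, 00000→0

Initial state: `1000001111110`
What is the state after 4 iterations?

1000100011100

iteration 1: 0000100000111
iteration 2: 0010110010000
iteration 3: 1100001111010
iteration 4: 1000100011100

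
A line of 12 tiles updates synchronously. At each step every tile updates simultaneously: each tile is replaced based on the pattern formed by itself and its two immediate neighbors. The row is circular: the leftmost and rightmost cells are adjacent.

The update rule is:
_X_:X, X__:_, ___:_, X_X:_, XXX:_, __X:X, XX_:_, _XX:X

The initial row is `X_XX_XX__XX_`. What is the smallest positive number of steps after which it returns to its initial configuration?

12

X_X__X__XX__
X_X_XX_XX__X
__X_X__X__XX
_XX_X_XX_XX_
XX__X_X__X__
X__XX_X_XX_X
__XX__X_X__X
_XX__XX_X_XX
_X__XX__X_X_
XX_XX__XX_X_
X__X__XX__X_
X_XX_XX__XX_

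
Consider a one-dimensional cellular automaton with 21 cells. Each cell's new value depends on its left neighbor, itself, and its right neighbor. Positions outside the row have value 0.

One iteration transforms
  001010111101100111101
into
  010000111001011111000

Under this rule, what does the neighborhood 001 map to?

1

At position 1 the neighborhood is 001; the next row has 1 there.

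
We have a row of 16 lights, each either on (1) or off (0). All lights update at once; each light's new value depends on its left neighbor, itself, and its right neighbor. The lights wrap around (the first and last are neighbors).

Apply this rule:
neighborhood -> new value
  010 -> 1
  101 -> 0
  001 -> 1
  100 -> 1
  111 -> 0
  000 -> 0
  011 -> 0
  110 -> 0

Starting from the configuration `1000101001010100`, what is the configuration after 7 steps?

step 1: 1101101111010111
step 2: 0000000000010000
step 3: 0000000000111000
step 4: 0000000001000100
step 5: 0000000011101110
step 6: 0000000100000001
step 7: 1000001110000011

1000001110000011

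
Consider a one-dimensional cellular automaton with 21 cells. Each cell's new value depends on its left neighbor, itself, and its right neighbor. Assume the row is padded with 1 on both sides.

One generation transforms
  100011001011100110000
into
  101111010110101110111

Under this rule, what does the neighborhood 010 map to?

At position 8 the neighborhood is 010; the next row has 0 there.

0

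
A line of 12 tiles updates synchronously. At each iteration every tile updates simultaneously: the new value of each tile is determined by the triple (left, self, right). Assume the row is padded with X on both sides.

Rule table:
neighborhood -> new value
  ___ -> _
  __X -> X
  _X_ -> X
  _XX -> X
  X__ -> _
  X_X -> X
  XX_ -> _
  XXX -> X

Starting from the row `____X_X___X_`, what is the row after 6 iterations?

___XXXX__XXX
__XXXX__XXXX
_XXXX__XXXXX
XXXX__XXXXXX
XXX__XXXXXXX
XX__XXXXXXXX

XX__XXXXXXXX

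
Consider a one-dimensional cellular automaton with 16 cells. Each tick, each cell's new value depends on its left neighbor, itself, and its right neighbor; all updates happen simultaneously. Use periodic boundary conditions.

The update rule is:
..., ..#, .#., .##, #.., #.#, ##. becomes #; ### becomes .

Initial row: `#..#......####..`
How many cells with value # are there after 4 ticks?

###########..###
..........####..
###########..###  (repeats tick 1; period 2)
tick 4: ..........####..
count of #: 4

4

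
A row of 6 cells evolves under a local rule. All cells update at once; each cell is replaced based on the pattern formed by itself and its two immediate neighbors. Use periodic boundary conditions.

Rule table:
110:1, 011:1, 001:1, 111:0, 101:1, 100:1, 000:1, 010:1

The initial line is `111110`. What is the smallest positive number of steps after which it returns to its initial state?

2

step 1: 100011
step 2: 111110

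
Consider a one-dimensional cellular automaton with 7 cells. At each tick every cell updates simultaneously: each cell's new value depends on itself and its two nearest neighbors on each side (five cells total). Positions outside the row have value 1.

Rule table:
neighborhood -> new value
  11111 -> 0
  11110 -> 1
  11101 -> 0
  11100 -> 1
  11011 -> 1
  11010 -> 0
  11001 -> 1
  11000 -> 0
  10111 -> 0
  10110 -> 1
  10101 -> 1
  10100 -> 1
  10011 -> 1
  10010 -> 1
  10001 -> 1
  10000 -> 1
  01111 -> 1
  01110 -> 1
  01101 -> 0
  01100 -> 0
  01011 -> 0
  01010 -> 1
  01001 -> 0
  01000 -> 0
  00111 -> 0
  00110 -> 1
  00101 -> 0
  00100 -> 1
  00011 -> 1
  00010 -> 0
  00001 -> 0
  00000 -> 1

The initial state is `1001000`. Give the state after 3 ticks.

tick 1: 1111011
tick 2: 0010101
tick 3: 1101100

1101100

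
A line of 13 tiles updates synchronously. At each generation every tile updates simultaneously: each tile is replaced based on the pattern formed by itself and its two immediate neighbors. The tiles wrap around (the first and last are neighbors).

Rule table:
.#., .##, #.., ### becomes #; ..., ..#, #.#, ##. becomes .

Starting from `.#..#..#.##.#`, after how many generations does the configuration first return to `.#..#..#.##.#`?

2

.##.##.#.#..#
.#..#..#.##.#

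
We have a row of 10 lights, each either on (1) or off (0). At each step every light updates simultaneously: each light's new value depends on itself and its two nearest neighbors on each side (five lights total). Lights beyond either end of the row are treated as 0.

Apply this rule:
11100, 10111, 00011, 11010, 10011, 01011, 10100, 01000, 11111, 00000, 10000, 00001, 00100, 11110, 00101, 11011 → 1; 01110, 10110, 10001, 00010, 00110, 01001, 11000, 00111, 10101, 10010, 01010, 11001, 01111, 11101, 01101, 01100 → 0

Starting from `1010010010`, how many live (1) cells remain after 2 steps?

4

step 1: 1010010011
step 2: 1010010100
count of 1: 4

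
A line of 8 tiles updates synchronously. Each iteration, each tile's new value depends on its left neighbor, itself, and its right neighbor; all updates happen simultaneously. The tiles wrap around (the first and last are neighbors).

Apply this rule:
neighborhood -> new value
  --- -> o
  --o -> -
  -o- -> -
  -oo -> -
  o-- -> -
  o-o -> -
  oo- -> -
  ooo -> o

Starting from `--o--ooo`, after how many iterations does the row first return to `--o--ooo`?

6

iteration 1: ------o-
iteration 2: ooooo---
iteration 3: -ooo--o-
iteration 4: --o-----
iteration 5: o---oooo
iteration 6: --o--ooo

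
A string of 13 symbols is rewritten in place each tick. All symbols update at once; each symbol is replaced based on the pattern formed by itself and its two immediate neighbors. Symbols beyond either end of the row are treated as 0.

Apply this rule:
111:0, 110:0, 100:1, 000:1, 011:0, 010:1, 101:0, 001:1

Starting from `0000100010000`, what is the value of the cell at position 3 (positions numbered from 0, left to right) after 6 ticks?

1111111111111
0000000000000
1111111111111  (repeats tick 1; period 2)
tick 6: 0000000000000
position 3 holds 0

0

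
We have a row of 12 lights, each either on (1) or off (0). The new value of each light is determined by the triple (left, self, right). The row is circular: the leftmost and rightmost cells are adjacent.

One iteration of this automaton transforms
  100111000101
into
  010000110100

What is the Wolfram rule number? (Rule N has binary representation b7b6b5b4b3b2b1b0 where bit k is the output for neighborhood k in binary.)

position 4: 111 → 0  (bit 7 = 0)
position 0: 110 → 0  (bit 6 = 0)
position 10: 101 → 0  (bit 5 = 0)
position 1: 100 → 1  (bit 4 = 1)
position 3: 011 → 0  (bit 3 = 0)
position 9: 010 → 1  (bit 2 = 1)
position 2: 001 → 0  (bit 1 = 0)
position 7: 000 → 1  (bit 0 = 1)
bits b7..b0 = 00010101 = 21

21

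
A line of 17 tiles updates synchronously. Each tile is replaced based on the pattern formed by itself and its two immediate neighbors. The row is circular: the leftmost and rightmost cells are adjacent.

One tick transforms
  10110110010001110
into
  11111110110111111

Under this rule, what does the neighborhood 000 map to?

1

At position 11 the neighborhood is 000; the next row has 1 there.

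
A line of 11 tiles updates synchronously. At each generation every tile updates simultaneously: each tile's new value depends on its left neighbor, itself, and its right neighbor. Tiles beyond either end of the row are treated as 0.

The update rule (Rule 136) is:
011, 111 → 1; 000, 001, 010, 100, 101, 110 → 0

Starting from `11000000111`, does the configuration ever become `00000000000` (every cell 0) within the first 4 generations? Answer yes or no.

yes

generation 1: 10000000110
generation 2: 00000000100
generation 3: 00000000000
all cells are 0 at generation 3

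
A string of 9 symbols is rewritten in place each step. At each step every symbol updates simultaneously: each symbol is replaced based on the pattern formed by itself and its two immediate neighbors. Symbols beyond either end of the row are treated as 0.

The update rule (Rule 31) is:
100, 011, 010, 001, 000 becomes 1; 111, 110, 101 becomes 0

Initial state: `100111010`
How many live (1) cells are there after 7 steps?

7

111100011
100011110
111110001
100001111
111111000
100000111
111111100
count of 1: 7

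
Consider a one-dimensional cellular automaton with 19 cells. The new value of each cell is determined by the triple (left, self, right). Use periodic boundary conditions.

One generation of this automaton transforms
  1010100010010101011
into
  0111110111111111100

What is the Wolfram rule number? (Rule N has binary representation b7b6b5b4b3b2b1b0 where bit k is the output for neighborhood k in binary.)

position 18: 111 → 0  (bit 7 = 0)
position 0: 110 → 0  (bit 6 = 0)
position 1: 101 → 1  (bit 5 = 1)
position 5: 100 → 1  (bit 4 = 1)
position 17: 011 → 0  (bit 3 = 0)
position 2: 010 → 1  (bit 2 = 1)
position 7: 001 → 1  (bit 1 = 1)
position 6: 000 → 0  (bit 0 = 0)
bits b7..b0 = 00110110 = 54

54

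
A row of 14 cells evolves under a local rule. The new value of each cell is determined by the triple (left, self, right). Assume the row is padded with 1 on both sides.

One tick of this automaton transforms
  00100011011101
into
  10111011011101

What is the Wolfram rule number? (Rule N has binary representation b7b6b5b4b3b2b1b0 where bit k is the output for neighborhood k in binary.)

position 10: 111 → 1  (bit 7 = 1)
position 7: 110 → 1  (bit 6 = 1)
position 8: 101 → 0  (bit 5 = 0)
position 0: 100 → 1  (bit 4 = 1)
position 6: 011 → 1  (bit 3 = 1)
position 2: 010 → 1  (bit 2 = 1)
position 1: 001 → 0  (bit 1 = 0)
position 4: 000 → 1  (bit 0 = 1)
bits b7..b0 = 11011101 = 221

221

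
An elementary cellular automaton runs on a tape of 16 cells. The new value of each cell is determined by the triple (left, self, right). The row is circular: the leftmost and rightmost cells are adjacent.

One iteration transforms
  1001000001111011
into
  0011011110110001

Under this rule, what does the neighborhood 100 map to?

0

At position 1 the neighborhood is 100; the next row has 0 there.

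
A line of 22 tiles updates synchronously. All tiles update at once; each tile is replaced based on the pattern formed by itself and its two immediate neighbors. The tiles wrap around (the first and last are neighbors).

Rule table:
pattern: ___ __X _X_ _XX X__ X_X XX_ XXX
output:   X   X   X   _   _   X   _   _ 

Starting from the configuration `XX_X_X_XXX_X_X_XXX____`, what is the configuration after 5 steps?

XXX_XXXXX___XXXXX____X

__XXXXX___XXXXX____XXX
_X______XX______XXX___
XX_XXXXX___XXXXX____XX
__X______XX______XXX__
XXX_XXXXX___XXXXX____X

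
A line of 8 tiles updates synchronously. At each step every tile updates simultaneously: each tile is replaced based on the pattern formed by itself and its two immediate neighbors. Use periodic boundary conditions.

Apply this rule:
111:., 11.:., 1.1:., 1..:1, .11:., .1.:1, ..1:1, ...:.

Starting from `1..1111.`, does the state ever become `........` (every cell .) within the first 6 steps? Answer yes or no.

yes

111.....
...1...1
1.111.11
........
all cells are . at step 4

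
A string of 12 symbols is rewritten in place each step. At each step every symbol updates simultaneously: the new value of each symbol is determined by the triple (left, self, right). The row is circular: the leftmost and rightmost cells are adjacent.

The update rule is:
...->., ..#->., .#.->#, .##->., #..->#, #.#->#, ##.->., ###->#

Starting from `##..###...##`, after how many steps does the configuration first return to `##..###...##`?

step 1: #.#..#.#...#
step 2: .###.####...
step 3: ..#.#.##.#..
step 4: ..####..###.
step 5: ...##.#..#.#
step 6: #....###.###
step 7: .#....#.#.##
step 8: ###...####..
step 9: .#.#...##.#.
step 10: .####....###
step 11: #.##.#....#.
step 12: ##..###...##

12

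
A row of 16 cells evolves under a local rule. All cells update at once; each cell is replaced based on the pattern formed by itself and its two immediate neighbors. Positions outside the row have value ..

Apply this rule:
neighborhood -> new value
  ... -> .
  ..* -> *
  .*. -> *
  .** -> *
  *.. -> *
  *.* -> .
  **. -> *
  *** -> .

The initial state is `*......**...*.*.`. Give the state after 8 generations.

generation 1: **....****.**.**
generation 2: ***..**..*.**.**
generation 3: *.********.**.**
generation 4: *.*......*.**.**
generation 5: *.**....**.**.**
generation 6: *.***..***.**.**
generation 7: *.*.****.*.**.**
generation 8: *.*.*..*.*.**.**

*.*.*..*.*.**.**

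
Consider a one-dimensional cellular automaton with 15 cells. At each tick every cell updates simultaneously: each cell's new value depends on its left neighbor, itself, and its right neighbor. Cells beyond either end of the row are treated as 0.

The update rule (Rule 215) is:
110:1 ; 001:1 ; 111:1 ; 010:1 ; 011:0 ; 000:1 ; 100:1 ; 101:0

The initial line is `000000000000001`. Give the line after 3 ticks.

101111111111111

111111111111111
011111111111111
101111111111111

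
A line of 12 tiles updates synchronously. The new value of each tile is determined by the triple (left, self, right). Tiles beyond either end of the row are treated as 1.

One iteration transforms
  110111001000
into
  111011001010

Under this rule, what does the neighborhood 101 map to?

At position 2 the neighborhood is 101; the next row has 1 there.

1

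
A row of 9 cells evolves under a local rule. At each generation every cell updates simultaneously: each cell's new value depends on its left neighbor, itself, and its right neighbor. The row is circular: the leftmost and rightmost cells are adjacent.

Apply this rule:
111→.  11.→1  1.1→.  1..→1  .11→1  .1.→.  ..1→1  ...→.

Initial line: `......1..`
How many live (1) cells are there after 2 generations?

2

generation 1: .....1.1.
generation 2: ....1...1
count of 1: 2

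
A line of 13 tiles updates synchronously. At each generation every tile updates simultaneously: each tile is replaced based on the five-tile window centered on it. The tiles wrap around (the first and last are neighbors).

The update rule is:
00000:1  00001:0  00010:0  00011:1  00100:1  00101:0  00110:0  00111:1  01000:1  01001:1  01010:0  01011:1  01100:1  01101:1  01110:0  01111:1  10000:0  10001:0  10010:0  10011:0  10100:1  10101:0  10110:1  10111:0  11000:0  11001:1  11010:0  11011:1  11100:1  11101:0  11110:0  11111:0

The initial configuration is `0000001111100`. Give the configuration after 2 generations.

1100100110110

generation 1: 1111011100100
generation 2: 1100100110110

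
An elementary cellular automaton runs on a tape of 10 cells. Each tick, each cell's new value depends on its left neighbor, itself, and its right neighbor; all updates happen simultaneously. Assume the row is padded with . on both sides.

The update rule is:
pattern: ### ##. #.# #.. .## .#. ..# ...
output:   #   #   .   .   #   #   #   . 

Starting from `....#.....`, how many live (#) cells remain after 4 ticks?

5

...##.....
..###.....
.####.....
#####.....
count of #: 5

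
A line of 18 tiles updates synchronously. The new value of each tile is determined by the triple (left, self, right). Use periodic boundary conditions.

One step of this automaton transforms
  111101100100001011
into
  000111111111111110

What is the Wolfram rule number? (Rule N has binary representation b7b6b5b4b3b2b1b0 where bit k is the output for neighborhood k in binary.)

position 0: 111 → 0  (bit 7 = 0)
position 3: 110 → 1  (bit 6 = 1)
position 4: 101 → 1  (bit 5 = 1)
position 7: 100 → 1  (bit 4 = 1)
position 5: 011 → 1  (bit 3 = 1)
position 9: 010 → 1  (bit 2 = 1)
position 8: 001 → 1  (bit 1 = 1)
position 11: 000 → 1  (bit 0 = 1)
bits b7..b0 = 01111111 = 127

127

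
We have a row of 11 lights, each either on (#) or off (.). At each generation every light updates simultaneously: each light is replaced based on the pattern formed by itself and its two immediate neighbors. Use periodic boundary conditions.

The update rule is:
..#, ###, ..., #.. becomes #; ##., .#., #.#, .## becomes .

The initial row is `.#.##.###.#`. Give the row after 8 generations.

#####.###.#

generation 1: .......#...
generation 2: #######.###
generation 3: ######...##
generation 4: #####.###.#
generation 5: ####...#...
generation 6: .##.###.###
generation 7: .....#...#.
generation 8: #####.###.#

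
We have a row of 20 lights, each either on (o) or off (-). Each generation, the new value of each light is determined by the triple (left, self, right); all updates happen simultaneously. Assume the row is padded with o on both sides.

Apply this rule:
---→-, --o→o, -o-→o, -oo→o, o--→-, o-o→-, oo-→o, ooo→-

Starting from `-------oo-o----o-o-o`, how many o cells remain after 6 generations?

11

------ooo-o---oo-o-o
-----oo-o-o--ooo-o-o
----ooo-o-o-oo-o-o-o
---oo-o-o-o-oo-o-o-o
--ooo-o-o-o-oo-o-o-o
-oo-o-o-o-o-oo-o-o-o
count of o: 11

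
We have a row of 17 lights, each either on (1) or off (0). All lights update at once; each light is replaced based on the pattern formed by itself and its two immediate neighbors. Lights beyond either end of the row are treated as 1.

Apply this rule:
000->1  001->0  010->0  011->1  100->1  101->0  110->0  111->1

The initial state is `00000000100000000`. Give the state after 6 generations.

11111110011111110
11111101011111100
11111000011111010
11110111011110000
11100110011101110
11010101011001100

11010101011001100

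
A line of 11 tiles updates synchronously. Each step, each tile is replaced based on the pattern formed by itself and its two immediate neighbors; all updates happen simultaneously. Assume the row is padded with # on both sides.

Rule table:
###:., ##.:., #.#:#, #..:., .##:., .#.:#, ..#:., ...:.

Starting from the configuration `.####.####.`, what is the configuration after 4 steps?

#....#....#
.....#.....
.....#.....  (fixed point — unchanged through step 4)

.....#.....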